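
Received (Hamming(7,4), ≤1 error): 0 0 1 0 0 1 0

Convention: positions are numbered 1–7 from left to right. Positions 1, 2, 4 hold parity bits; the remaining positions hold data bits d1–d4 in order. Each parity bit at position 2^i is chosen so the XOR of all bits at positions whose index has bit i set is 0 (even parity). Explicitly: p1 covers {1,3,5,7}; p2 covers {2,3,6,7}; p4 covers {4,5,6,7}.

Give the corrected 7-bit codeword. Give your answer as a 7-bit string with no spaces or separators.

0010110

s1 (pos 1,3,5,7): 0⊕1⊕0⊕0 = 1
s2 (pos 2,3,6,7): 0⊕1⊕1⊕0 = 0
s4 (pos 4,5,6,7): 0⊕0⊕1⊕0 = 1
Syndrome s4…s1 = 101 → error at position 5.
Flip position 5: 0010010 → 0010110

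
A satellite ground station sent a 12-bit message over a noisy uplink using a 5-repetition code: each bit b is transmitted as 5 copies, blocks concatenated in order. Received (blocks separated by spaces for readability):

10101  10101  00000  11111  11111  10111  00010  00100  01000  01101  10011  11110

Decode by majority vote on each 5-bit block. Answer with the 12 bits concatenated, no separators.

110111000111

Block 1 (10101): 3 ones → 1
Block 2 (10101): 3 ones → 1
Block 3 (00000): 0 ones → 0
Block 4 (11111): 5 ones → 1
Block 5 (11111): 5 ones → 1
Block 6 (10111): 4 ones → 1
Block 7 (00010): 1 one → 0
Block 8 (00100): 1 one → 0
Block 9 (01000): 1 one → 0
Block 10 (01101): 3 ones → 1
Block 11 (10011): 3 ones → 1
Block 12 (11110): 4 ones → 1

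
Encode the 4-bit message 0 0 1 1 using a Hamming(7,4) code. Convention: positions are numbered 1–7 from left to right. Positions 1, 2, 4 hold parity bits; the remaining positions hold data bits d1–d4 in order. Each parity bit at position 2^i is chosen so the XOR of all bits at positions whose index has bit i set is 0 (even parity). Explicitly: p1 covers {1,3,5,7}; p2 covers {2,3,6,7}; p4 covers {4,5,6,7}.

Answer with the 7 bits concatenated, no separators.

Place data at non-parity positions: p1 p2 0 p4 0 1 1
p1 (pos 1,3,5,7): XOR of data positions = 0⊕0⊕1 = 1
p2 (pos 2,3,6,7): XOR of data positions = 0⊕1⊕1 = 0
p4 (pos 4,5,6,7): XOR of data positions = 0⊕1⊕1 = 0
Codeword: 1000011

1000011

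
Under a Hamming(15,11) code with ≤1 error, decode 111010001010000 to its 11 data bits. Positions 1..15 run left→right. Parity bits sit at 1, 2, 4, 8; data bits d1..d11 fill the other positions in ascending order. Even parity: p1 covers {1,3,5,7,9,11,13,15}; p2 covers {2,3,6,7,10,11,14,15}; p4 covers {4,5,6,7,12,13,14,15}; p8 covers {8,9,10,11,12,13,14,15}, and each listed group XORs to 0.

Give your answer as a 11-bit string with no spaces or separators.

11011010000

s1 (pos 1,3,5,7,9,11,13,15): 1⊕1⊕1⊕0⊕1⊕1⊕0⊕0 = 1
s2 (pos 2,3,6,7,10,11,14,15): 1⊕1⊕0⊕0⊕0⊕1⊕0⊕0 = 1
s4 (pos 4,5,6,7,12,13,14,15): 0⊕1⊕0⊕0⊕0⊕0⊕0⊕0 = 1
s8 (pos 8,9,10,11,12,13,14,15): 0⊕1⊕0⊕1⊕0⊕0⊕0⊕0 = 0
Syndrome s8…s1 = 0111 → error at position 7.
Flip position 7: 111010001010000 → 111010101010000
Read data bits from positions 3,5,6,7,9,10,11,12,13,14,15: 11011010000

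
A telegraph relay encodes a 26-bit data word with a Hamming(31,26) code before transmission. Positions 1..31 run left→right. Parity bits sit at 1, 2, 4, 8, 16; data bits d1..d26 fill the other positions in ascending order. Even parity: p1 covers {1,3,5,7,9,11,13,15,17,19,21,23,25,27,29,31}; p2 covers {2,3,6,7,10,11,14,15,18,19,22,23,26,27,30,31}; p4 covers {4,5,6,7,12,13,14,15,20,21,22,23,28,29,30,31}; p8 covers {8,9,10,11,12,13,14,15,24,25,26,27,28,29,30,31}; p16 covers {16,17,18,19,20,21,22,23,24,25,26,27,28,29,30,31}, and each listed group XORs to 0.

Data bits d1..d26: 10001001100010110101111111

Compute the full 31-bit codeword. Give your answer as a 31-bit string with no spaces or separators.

Place data at non-parity positions: p1 p2 1 p4 0 0 0 p8 1 0 0 1 1 0 0 p16 0 1 0 1 1 0 1 0 1 1 1 1 1 1 1
p1 (pos 1,3,5,7,9,11,13,15,17,19,21,23,25,27,29,31): XOR of data positions = 1⊕0⊕0⊕1⊕0⊕1⊕0⊕0⊕0⊕1⊕1⊕1⊕1⊕1⊕1 = 1
p2 (pos 2,3,6,7,10,11,14,15,18,19,22,23,26,27,30,31): XOR of data positions = 1⊕0⊕0⊕0⊕0⊕0⊕0⊕1⊕0⊕0⊕1⊕1⊕1⊕1⊕1 = 1
p4 (pos 4,5,6,7,12,13,14,15,20,21,22,23,28,29,30,31): XOR of data positions = 0⊕0⊕0⊕1⊕1⊕0⊕0⊕1⊕1⊕0⊕1⊕1⊕1⊕1⊕1 = 1
p8 (pos 8,9,10,11,12,13,14,15,24,25,26,27,28,29,30,31): XOR of data positions = 1⊕0⊕0⊕1⊕1⊕0⊕0⊕0⊕1⊕1⊕1⊕1⊕1⊕1⊕1 = 0
p16 (pos 16,17,18,19,20,21,22,23,24,25,26,27,28,29,30,31): XOR of data positions = 0⊕1⊕0⊕1⊕1⊕0⊕1⊕0⊕1⊕1⊕1⊕1⊕1⊕1⊕1 = 1
Codeword: 1111000010011001010110101111111

1111000010011001010110101111111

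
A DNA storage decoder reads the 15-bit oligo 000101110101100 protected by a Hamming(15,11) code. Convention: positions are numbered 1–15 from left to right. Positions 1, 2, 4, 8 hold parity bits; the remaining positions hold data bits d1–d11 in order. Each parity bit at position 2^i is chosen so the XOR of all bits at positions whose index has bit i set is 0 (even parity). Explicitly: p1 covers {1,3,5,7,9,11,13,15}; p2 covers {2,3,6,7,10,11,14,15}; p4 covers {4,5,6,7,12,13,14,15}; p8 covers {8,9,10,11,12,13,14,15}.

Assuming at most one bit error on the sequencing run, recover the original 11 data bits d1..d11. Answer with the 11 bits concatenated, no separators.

s1 (pos 1,3,5,7,9,11,13,15): 0⊕0⊕0⊕1⊕0⊕0⊕1⊕0 = 0
s2 (pos 2,3,6,7,10,11,14,15): 0⊕0⊕1⊕1⊕1⊕0⊕0⊕0 = 1
s4 (pos 4,5,6,7,12,13,14,15): 1⊕0⊕1⊕1⊕1⊕1⊕0⊕0 = 1
s8 (pos 8,9,10,11,12,13,14,15): 1⊕0⊕1⊕0⊕1⊕1⊕0⊕0 = 0
Syndrome s8…s1 = 0110 → error at position 6.
Flip position 6: 000101110101100 → 000100110101100
Read data bits from positions 3,5,6,7,9,10,11,12,13,14,15: 00010101100

00010101100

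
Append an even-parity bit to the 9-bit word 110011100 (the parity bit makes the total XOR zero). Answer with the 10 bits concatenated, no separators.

XOR of the 9 data bits: 1⊕1⊕0⊕0⊕1⊕1⊕1⊕0⊕0 = 1
Parity bit = 1 (so all 10 bits XOR to 0).

1100111001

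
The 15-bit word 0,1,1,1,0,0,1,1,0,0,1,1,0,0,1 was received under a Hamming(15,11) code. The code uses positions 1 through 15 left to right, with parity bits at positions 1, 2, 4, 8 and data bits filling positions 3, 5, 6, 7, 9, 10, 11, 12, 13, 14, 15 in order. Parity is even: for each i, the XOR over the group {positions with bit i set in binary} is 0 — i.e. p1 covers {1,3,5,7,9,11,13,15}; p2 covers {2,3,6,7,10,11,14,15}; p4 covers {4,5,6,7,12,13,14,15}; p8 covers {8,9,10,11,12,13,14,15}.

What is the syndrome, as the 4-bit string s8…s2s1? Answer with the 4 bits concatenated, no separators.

s1 (pos 1,3,5,7,9,11,13,15): 0⊕1⊕0⊕1⊕0⊕1⊕0⊕1 = 0
s2 (pos 2,3,6,7,10,11,14,15): 1⊕1⊕0⊕1⊕0⊕1⊕0⊕1 = 1
s4 (pos 4,5,6,7,12,13,14,15): 1⊕0⊕0⊕1⊕1⊕0⊕0⊕1 = 0
s8 (pos 8,9,10,11,12,13,14,15): 1⊕0⊕0⊕1⊕1⊕0⊕0⊕1 = 0
Syndrome s8…s1 = 0010 → error at position 2.

0010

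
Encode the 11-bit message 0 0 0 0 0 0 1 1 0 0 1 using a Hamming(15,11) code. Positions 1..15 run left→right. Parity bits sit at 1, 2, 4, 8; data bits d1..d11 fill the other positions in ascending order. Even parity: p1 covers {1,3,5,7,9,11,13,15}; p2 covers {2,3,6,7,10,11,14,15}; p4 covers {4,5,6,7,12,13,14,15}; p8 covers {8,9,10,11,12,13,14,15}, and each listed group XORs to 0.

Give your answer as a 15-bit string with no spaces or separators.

Place data at non-parity positions: p1 p2 0 p4 0 0 0 p8 0 0 1 1 0 0 1
p1 (pos 1,3,5,7,9,11,13,15): XOR of data positions = 0⊕0⊕0⊕0⊕1⊕0⊕1 = 0
p2 (pos 2,3,6,7,10,11,14,15): XOR of data positions = 0⊕0⊕0⊕0⊕1⊕0⊕1 = 0
p4 (pos 4,5,6,7,12,13,14,15): XOR of data positions = 0⊕0⊕0⊕1⊕0⊕0⊕1 = 0
p8 (pos 8,9,10,11,12,13,14,15): XOR of data positions = 0⊕0⊕1⊕1⊕0⊕0⊕1 = 1
Codeword: 000000010011001

000000010011001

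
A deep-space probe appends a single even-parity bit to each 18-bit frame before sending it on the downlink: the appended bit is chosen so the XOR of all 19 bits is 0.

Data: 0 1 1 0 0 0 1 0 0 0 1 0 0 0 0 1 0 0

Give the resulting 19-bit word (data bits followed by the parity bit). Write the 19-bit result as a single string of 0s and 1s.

XOR of the 18 data bits: 0⊕1⊕1⊕0⊕0⊕0⊕1⊕0⊕0⊕0⊕1⊕0⊕0⊕0⊕0⊕1⊕0⊕0 = 1
Parity bit = 1 (so all 19 bits XOR to 0).

0110001000100001001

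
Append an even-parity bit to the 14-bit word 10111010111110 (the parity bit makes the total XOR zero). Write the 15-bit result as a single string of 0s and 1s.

XOR of the 14 data bits: 1⊕0⊕1⊕1⊕1⊕0⊕1⊕0⊕1⊕1⊕1⊕1⊕1⊕0 = 0
Parity bit = 0 (so all 15 bits XOR to 0).

101110101111100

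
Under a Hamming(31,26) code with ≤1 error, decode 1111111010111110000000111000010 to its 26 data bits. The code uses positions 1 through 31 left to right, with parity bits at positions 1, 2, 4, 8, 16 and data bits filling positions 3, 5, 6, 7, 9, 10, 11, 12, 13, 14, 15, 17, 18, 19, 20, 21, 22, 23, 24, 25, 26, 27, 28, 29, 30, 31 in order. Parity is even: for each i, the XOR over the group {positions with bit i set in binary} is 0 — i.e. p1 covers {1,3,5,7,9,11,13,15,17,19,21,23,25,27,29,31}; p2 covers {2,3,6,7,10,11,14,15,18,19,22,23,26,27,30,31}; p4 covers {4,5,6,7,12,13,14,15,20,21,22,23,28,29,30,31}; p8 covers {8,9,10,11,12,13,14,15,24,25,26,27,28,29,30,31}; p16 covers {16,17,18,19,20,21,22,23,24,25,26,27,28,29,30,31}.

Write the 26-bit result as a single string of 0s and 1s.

s1 (pos 1,3,5,7,9,11,13,15,17,19,21,23,25,27,29,31): 1⊕1⊕1⊕1⊕1⊕1⊕1⊕1⊕0⊕0⊕0⊕1⊕1⊕0⊕0⊕0 = 0
s2 (pos 2,3,6,7,10,11,14,15,18,19,22,23,26,27,30,31): 1⊕1⊕1⊕1⊕0⊕1⊕1⊕1⊕0⊕0⊕0⊕1⊕0⊕0⊕1⊕0 = 1
s4 (pos 4,5,6,7,12,13,14,15,20,21,22,23,28,29,30,31): 1⊕1⊕1⊕1⊕1⊕1⊕1⊕1⊕0⊕0⊕0⊕1⊕0⊕0⊕1⊕0 = 0
s8 (pos 8,9,10,11,12,13,14,15,24,25,26,27,28,29,30,31): 0⊕1⊕0⊕1⊕1⊕1⊕1⊕1⊕1⊕1⊕0⊕0⊕0⊕0⊕1⊕0 = 1
s16 (pos 16,17,18,19,20,21,22,23,24,25,26,27,28,29,30,31): 0⊕0⊕0⊕0⊕0⊕0⊕0⊕1⊕1⊕1⊕0⊕0⊕0⊕0⊕1⊕0 = 0
Syndrome s16…s1 = 01010 → error at position 10.
Flip position 10: 1111111010111110000000111000010 → 1111111011111110000000111000010
Read data bits from positions 3,5,6,7,9,10,11,12,13,14,15,17,18,19,20,21,22,23,24,25,26,27,28,29,30,31: 11111111111000000111000010

11111111111000000111000010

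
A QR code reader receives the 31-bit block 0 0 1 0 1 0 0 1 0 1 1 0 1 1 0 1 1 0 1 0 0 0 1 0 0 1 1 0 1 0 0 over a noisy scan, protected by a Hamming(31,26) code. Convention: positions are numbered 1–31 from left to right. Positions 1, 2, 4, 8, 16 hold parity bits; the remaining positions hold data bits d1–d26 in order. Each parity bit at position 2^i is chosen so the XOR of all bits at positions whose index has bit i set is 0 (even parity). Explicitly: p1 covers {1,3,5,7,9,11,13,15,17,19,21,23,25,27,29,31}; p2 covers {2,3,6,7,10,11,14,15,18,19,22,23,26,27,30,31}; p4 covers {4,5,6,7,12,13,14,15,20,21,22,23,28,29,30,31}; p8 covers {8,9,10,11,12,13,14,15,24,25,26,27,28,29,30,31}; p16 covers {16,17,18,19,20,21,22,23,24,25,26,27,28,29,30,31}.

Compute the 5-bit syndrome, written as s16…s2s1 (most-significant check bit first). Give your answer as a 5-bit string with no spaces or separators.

10101

s1 (pos 1,3,5,7,9,11,13,15,17,19,21,23,25,27,29,31): 0⊕1⊕1⊕0⊕0⊕1⊕1⊕0⊕1⊕1⊕0⊕1⊕0⊕1⊕1⊕0 = 1
s2 (pos 2,3,6,7,10,11,14,15,18,19,22,23,26,27,30,31): 0⊕1⊕0⊕0⊕1⊕1⊕1⊕0⊕0⊕1⊕0⊕1⊕1⊕1⊕0⊕0 = 0
s4 (pos 4,5,6,7,12,13,14,15,20,21,22,23,28,29,30,31): 0⊕1⊕0⊕0⊕0⊕1⊕1⊕0⊕0⊕0⊕0⊕1⊕0⊕1⊕0⊕0 = 1
s8 (pos 8,9,10,11,12,13,14,15,24,25,26,27,28,29,30,31): 1⊕0⊕1⊕1⊕0⊕1⊕1⊕0⊕0⊕0⊕1⊕1⊕0⊕1⊕0⊕0 = 0
s16 (pos 16,17,18,19,20,21,22,23,24,25,26,27,28,29,30,31): 1⊕1⊕0⊕1⊕0⊕0⊕0⊕1⊕0⊕0⊕1⊕1⊕0⊕1⊕0⊕0 = 1
Syndrome s16…s1 = 10101 → error at position 21.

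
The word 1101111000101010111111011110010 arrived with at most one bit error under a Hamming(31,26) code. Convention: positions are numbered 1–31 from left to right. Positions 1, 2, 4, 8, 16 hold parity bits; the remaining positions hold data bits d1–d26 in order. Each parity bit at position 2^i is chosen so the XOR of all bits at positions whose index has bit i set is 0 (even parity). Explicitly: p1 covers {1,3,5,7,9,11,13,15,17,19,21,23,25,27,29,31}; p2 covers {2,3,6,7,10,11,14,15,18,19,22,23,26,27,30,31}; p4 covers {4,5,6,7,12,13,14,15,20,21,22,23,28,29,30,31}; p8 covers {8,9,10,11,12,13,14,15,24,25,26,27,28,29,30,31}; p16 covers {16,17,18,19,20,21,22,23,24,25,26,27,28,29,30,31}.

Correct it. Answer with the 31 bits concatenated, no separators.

1101111000101010110111011110010

s1 (pos 1,3,5,7,9,11,13,15,17,19,21,23,25,27,29,31): 1⊕0⊕1⊕1⊕0⊕1⊕1⊕1⊕1⊕1⊕1⊕0⊕1⊕1⊕0⊕0 = 1
s2 (pos 2,3,6,7,10,11,14,15,18,19,22,23,26,27,30,31): 1⊕0⊕1⊕1⊕0⊕1⊕0⊕1⊕1⊕1⊕1⊕0⊕1⊕1⊕1⊕0 = 1
s4 (pos 4,5,6,7,12,13,14,15,20,21,22,23,28,29,30,31): 1⊕1⊕1⊕1⊕0⊕1⊕0⊕1⊕1⊕1⊕1⊕0⊕0⊕0⊕1⊕0 = 0
s8 (pos 8,9,10,11,12,13,14,15,24,25,26,27,28,29,30,31): 0⊕0⊕0⊕1⊕0⊕1⊕0⊕1⊕1⊕1⊕1⊕1⊕0⊕0⊕1⊕0 = 0
s16 (pos 16,17,18,19,20,21,22,23,24,25,26,27,28,29,30,31): 0⊕1⊕1⊕1⊕1⊕1⊕1⊕0⊕1⊕1⊕1⊕1⊕0⊕0⊕1⊕0 = 1
Syndrome s16…s1 = 10011 → error at position 19.
Flip position 19: 1101111000101010111111011110010 → 1101111000101010110111011110010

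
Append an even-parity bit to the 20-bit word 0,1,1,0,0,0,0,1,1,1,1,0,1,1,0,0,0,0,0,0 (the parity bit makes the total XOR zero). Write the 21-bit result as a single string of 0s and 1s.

011000011110110000000

XOR of the 20 data bits: 0⊕1⊕1⊕0⊕0⊕0⊕0⊕1⊕1⊕1⊕1⊕0⊕1⊕1⊕0⊕0⊕0⊕0⊕0⊕0 = 0
Parity bit = 0 (so all 21 bits XOR to 0).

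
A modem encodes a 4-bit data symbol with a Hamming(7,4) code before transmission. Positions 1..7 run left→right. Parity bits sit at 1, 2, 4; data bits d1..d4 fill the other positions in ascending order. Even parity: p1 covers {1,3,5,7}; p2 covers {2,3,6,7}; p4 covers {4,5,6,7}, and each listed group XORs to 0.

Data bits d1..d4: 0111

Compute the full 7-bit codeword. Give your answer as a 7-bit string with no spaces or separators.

0001111

Place data at non-parity positions: p1 p2 0 p4 1 1 1
p1 (pos 1,3,5,7): XOR of data positions = 0⊕1⊕1 = 0
p2 (pos 2,3,6,7): XOR of data positions = 0⊕1⊕1 = 0
p4 (pos 4,5,6,7): XOR of data positions = 1⊕1⊕1 = 1
Codeword: 0001111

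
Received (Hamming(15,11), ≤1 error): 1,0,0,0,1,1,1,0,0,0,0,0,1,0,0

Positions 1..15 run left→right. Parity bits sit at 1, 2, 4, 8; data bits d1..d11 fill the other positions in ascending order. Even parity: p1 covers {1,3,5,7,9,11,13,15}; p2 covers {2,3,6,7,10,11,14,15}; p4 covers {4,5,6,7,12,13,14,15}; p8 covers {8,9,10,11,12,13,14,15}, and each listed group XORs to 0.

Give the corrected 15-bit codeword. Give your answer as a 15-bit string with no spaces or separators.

s1 (pos 1,3,5,7,9,11,13,15): 1⊕0⊕1⊕1⊕0⊕0⊕1⊕0 = 0
s2 (pos 2,3,6,7,10,11,14,15): 0⊕0⊕1⊕1⊕0⊕0⊕0⊕0 = 0
s4 (pos 4,5,6,7,12,13,14,15): 0⊕1⊕1⊕1⊕0⊕1⊕0⊕0 = 0
s8 (pos 8,9,10,11,12,13,14,15): 0⊕0⊕0⊕0⊕0⊕1⊕0⊕0 = 1
Syndrome s8…s1 = 1000 → error at position 8.
Flip position 8: 100011100000100 → 100011110000100

100011110000100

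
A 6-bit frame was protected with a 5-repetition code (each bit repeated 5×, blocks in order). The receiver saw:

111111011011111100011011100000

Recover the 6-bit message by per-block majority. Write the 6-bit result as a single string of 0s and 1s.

Block 1 (11111): 5 ones → 1
Block 2 (10110): 3 ones → 1
Block 3 (11111): 5 ones → 1
Block 4 (10001): 2 ones → 0
Block 5 (10111): 4 ones → 1
Block 6 (00000): 0 ones → 0

111010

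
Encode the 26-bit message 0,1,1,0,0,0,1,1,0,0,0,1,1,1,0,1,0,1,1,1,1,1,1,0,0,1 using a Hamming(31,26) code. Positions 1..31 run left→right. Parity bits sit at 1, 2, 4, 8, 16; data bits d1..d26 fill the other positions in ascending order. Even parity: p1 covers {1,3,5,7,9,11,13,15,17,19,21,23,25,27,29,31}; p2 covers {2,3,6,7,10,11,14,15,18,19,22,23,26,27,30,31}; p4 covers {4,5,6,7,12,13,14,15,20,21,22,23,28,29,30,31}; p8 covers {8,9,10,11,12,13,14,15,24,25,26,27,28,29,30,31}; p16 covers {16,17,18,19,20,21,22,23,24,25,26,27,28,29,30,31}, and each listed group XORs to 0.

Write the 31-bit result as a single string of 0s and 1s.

1001110000110001111010111111001

Place data at non-parity positions: p1 p2 0 p4 1 1 0 p8 0 0 1 1 0 0 0 p16 1 1 1 0 1 0 1 1 1 1 1 1 0 0 1
p1 (pos 1,3,5,7,9,11,13,15,17,19,21,23,25,27,29,31): XOR of data positions = 0⊕1⊕0⊕0⊕1⊕0⊕0⊕1⊕1⊕1⊕1⊕1⊕1⊕0⊕1 = 1
p2 (pos 2,3,6,7,10,11,14,15,18,19,22,23,26,27,30,31): XOR of data positions = 0⊕1⊕0⊕0⊕1⊕0⊕0⊕1⊕1⊕0⊕1⊕1⊕1⊕0⊕1 = 0
p4 (pos 4,5,6,7,12,13,14,15,20,21,22,23,28,29,30,31): XOR of data positions = 1⊕1⊕0⊕1⊕0⊕0⊕0⊕0⊕1⊕0⊕1⊕1⊕0⊕0⊕1 = 1
p8 (pos 8,9,10,11,12,13,14,15,24,25,26,27,28,29,30,31): XOR of data positions = 0⊕0⊕1⊕1⊕0⊕0⊕0⊕1⊕1⊕1⊕1⊕1⊕0⊕0⊕1 = 0
p16 (pos 16,17,18,19,20,21,22,23,24,25,26,27,28,29,30,31): XOR of data positions = 1⊕1⊕1⊕0⊕1⊕0⊕1⊕1⊕1⊕1⊕1⊕1⊕0⊕0⊕1 = 1
Codeword: 1001110000110001111010111111001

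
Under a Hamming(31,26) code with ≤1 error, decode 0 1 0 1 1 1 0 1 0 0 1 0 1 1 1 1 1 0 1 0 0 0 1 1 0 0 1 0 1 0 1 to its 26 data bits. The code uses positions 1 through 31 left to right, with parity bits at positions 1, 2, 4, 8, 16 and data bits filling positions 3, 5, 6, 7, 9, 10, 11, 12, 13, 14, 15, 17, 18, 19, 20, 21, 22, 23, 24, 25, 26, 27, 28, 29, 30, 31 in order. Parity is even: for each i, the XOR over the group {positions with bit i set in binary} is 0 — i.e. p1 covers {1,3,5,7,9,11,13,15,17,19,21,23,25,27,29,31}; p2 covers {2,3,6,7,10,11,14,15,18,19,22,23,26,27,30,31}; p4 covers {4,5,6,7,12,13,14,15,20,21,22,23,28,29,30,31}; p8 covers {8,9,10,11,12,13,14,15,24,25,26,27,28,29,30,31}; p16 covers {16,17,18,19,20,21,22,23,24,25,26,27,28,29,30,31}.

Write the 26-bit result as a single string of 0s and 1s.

01100010101101000110010101

s1 (pos 1,3,5,7,9,11,13,15,17,19,21,23,25,27,29,31): 0⊕0⊕1⊕0⊕0⊕1⊕1⊕1⊕1⊕1⊕0⊕1⊕0⊕1⊕1⊕1 = 0
s2 (pos 2,3,6,7,10,11,14,15,18,19,22,23,26,27,30,31): 1⊕0⊕1⊕0⊕0⊕1⊕1⊕1⊕0⊕1⊕0⊕1⊕0⊕1⊕0⊕1 = 1
s4 (pos 4,5,6,7,12,13,14,15,20,21,22,23,28,29,30,31): 1⊕1⊕1⊕0⊕0⊕1⊕1⊕1⊕0⊕0⊕0⊕1⊕0⊕1⊕0⊕1 = 1
s8 (pos 8,9,10,11,12,13,14,15,24,25,26,27,28,29,30,31): 1⊕0⊕0⊕1⊕0⊕1⊕1⊕1⊕1⊕0⊕0⊕1⊕0⊕1⊕0⊕1 = 1
s16 (pos 16,17,18,19,20,21,22,23,24,25,26,27,28,29,30,31): 1⊕1⊕0⊕1⊕0⊕0⊕0⊕1⊕1⊕0⊕0⊕1⊕0⊕1⊕0⊕1 = 0
Syndrome s16…s1 = 01110 → error at position 14.
Flip position 14: 0101110100101111101000110010101 → 0101110100101011101000110010101
Read data bits from positions 3,5,6,7,9,10,11,12,13,14,15,17,18,19,20,21,22,23,24,25,26,27,28,29,30,31: 01100010101101000110010101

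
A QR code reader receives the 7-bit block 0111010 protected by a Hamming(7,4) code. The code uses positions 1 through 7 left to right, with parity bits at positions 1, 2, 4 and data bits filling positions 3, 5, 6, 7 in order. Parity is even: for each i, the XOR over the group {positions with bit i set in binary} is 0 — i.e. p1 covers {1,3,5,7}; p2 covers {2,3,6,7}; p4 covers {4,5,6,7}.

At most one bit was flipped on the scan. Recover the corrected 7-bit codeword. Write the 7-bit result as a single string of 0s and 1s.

s1 (pos 1,3,5,7): 0⊕1⊕0⊕0 = 1
s2 (pos 2,3,6,7): 1⊕1⊕1⊕0 = 1
s4 (pos 4,5,6,7): 1⊕0⊕1⊕0 = 0
Syndrome s4…s1 = 011 → error at position 3.
Flip position 3: 0111010 → 0101010

0101010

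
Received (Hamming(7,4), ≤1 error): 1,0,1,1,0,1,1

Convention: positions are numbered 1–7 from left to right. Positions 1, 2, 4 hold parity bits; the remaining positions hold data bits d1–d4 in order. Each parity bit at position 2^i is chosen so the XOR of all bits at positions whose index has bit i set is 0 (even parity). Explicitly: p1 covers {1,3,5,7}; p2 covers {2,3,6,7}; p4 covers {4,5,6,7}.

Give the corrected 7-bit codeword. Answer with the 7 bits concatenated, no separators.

1011010

s1 (pos 1,3,5,7): 1⊕1⊕0⊕1 = 1
s2 (pos 2,3,6,7): 0⊕1⊕1⊕1 = 1
s4 (pos 4,5,6,7): 1⊕0⊕1⊕1 = 1
Syndrome s4…s1 = 111 → error at position 7.
Flip position 7: 1011011 → 1011010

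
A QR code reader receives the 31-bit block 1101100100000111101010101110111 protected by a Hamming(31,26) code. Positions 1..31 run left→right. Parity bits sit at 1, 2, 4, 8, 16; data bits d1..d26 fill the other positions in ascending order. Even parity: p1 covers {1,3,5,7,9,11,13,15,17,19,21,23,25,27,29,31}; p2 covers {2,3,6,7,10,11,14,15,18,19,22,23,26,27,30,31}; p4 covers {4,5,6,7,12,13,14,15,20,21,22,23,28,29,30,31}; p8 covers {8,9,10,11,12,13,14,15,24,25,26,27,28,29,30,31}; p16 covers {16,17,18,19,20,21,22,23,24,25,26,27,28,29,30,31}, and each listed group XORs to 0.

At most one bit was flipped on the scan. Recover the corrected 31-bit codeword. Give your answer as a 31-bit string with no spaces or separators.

s1 (pos 1,3,5,7,9,11,13,15,17,19,21,23,25,27,29,31): 1⊕0⊕1⊕0⊕0⊕0⊕0⊕1⊕1⊕1⊕1⊕1⊕1⊕1⊕1⊕1 = 1
s2 (pos 2,3,6,7,10,11,14,15,18,19,22,23,26,27,30,31): 1⊕0⊕0⊕0⊕0⊕0⊕1⊕1⊕0⊕1⊕0⊕1⊕1⊕1⊕1⊕1 = 1
s4 (pos 4,5,6,7,12,13,14,15,20,21,22,23,28,29,30,31): 1⊕1⊕0⊕0⊕0⊕0⊕1⊕1⊕0⊕1⊕0⊕1⊕0⊕1⊕1⊕1 = 1
s8 (pos 8,9,10,11,12,13,14,15,24,25,26,27,28,29,30,31): 1⊕0⊕0⊕0⊕0⊕0⊕1⊕1⊕0⊕1⊕1⊕1⊕0⊕1⊕1⊕1 = 1
s16 (pos 16,17,18,19,20,21,22,23,24,25,26,27,28,29,30,31): 1⊕1⊕0⊕1⊕0⊕1⊕0⊕1⊕0⊕1⊕1⊕1⊕0⊕1⊕1⊕1 = 1
Syndrome s16…s1 = 11111 → error at position 31.
Flip position 31: 1101100100000111101010101110111 → 1101100100000111101010101110110

1101100100000111101010101110110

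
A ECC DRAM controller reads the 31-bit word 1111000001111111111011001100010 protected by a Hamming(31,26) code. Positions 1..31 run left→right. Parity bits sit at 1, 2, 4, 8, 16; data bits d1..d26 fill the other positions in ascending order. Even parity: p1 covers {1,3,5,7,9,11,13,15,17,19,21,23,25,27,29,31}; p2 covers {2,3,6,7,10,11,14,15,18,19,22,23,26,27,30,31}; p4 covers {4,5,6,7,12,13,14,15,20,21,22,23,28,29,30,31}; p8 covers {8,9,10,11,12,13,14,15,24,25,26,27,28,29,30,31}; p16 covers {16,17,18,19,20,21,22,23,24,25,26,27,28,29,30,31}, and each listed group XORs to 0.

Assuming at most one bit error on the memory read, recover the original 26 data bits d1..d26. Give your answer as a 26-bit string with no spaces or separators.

10000111111111011001110010

s1 (pos 1,3,5,7,9,11,13,15,17,19,21,23,25,27,29,31): 1⊕1⊕0⊕0⊕0⊕1⊕1⊕1⊕1⊕1⊕1⊕0⊕1⊕0⊕0⊕0 = 1
s2 (pos 2,3,6,7,10,11,14,15,18,19,22,23,26,27,30,31): 1⊕1⊕0⊕0⊕1⊕1⊕1⊕1⊕1⊕1⊕1⊕0⊕1⊕0⊕1⊕0 = 1
s4 (pos 4,5,6,7,12,13,14,15,20,21,22,23,28,29,30,31): 1⊕0⊕0⊕0⊕1⊕1⊕1⊕1⊕0⊕1⊕1⊕0⊕0⊕0⊕1⊕0 = 0
s8 (pos 8,9,10,11,12,13,14,15,24,25,26,27,28,29,30,31): 0⊕0⊕1⊕1⊕1⊕1⊕1⊕1⊕0⊕1⊕1⊕0⊕0⊕0⊕1⊕0 = 1
s16 (pos 16,17,18,19,20,21,22,23,24,25,26,27,28,29,30,31): 1⊕1⊕1⊕1⊕0⊕1⊕1⊕0⊕0⊕1⊕1⊕0⊕0⊕0⊕1⊕0 = 1
Syndrome s16…s1 = 11011 → error at position 27.
Flip position 27: 1111000001111111111011001100010 → 1111000001111111111011001110010
Read data bits from positions 3,5,6,7,9,10,11,12,13,14,15,17,18,19,20,21,22,23,24,25,26,27,28,29,30,31: 10000111111111011001110010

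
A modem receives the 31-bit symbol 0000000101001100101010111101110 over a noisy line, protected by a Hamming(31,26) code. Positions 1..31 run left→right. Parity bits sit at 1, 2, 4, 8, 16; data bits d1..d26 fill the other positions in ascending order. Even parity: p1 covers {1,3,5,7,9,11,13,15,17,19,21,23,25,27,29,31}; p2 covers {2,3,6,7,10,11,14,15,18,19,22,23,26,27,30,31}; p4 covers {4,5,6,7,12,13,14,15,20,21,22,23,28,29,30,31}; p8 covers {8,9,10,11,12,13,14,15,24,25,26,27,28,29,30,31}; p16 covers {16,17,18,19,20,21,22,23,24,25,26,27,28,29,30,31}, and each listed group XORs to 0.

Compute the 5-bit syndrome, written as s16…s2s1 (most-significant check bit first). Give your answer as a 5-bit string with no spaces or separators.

s1 (pos 1,3,5,7,9,11,13,15,17,19,21,23,25,27,29,31): 0⊕0⊕0⊕0⊕0⊕0⊕1⊕0⊕1⊕1⊕1⊕1⊕1⊕0⊕1⊕0 = 1
s2 (pos 2,3,6,7,10,11,14,15,18,19,22,23,26,27,30,31): 0⊕0⊕0⊕0⊕1⊕0⊕1⊕0⊕0⊕1⊕0⊕1⊕1⊕0⊕1⊕0 = 0
s4 (pos 4,5,6,7,12,13,14,15,20,21,22,23,28,29,30,31): 0⊕0⊕0⊕0⊕0⊕1⊕1⊕0⊕0⊕1⊕0⊕1⊕1⊕1⊕1⊕0 = 1
s8 (pos 8,9,10,11,12,13,14,15,24,25,26,27,28,29,30,31): 1⊕0⊕1⊕0⊕0⊕1⊕1⊕0⊕1⊕1⊕1⊕0⊕1⊕1⊕1⊕0 = 0
s16 (pos 16,17,18,19,20,21,22,23,24,25,26,27,28,29,30,31): 0⊕1⊕0⊕1⊕0⊕1⊕0⊕1⊕1⊕1⊕1⊕0⊕1⊕1⊕1⊕0 = 0
Syndrome s16…s1 = 00101 → error at position 5.

00101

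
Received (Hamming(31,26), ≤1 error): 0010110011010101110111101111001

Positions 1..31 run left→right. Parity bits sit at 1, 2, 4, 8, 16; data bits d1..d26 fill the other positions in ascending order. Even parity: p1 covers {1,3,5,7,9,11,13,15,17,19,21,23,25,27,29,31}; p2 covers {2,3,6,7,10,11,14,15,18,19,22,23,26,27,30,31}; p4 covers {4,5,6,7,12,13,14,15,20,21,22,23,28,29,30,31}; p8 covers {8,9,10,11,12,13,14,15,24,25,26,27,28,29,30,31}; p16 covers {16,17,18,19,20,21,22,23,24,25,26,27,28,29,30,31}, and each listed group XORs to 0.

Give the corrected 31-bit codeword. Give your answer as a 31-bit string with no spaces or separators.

s1 (pos 1,3,5,7,9,11,13,15,17,19,21,23,25,27,29,31): 0⊕1⊕1⊕0⊕1⊕0⊕0⊕0⊕1⊕0⊕1⊕1⊕1⊕1⊕0⊕1 = 1
s2 (pos 2,3,6,7,10,11,14,15,18,19,22,23,26,27,30,31): 0⊕1⊕1⊕0⊕1⊕0⊕1⊕0⊕1⊕0⊕1⊕1⊕1⊕1⊕0⊕1 = 0
s4 (pos 4,5,6,7,12,13,14,15,20,21,22,23,28,29,30,31): 0⊕1⊕1⊕0⊕1⊕0⊕1⊕0⊕1⊕1⊕1⊕1⊕1⊕0⊕0⊕1 = 0
s8 (pos 8,9,10,11,12,13,14,15,24,25,26,27,28,29,30,31): 0⊕1⊕1⊕0⊕1⊕0⊕1⊕0⊕0⊕1⊕1⊕1⊕1⊕0⊕0⊕1 = 1
s16 (pos 16,17,18,19,20,21,22,23,24,25,26,27,28,29,30,31): 1⊕1⊕1⊕0⊕1⊕1⊕1⊕1⊕0⊕1⊕1⊕1⊕1⊕0⊕0⊕1 = 0
Syndrome s16…s1 = 01001 → error at position 9.
Flip position 9: 0010110011010101110111101111001 → 0010110001010101110111101111001

0010110001010101110111101111001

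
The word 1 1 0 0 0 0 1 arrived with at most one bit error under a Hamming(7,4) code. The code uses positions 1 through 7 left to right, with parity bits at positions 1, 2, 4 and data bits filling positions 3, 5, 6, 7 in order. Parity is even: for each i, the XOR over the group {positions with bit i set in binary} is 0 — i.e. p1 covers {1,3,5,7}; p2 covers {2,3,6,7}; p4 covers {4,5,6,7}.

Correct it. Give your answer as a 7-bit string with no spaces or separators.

1101001

s1 (pos 1,3,5,7): 1⊕0⊕0⊕1 = 0
s2 (pos 2,3,6,7): 1⊕0⊕0⊕1 = 0
s4 (pos 4,5,6,7): 0⊕0⊕0⊕1 = 1
Syndrome s4…s1 = 100 → error at position 4.
Flip position 4: 1100001 → 1101001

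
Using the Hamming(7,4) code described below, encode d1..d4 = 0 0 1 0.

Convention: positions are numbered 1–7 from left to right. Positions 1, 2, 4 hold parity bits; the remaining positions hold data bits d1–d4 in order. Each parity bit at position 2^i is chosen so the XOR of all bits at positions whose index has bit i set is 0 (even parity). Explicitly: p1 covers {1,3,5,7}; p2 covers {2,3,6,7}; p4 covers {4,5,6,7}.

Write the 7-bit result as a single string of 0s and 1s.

0101010

Place data at non-parity positions: p1 p2 0 p4 0 1 0
p1 (pos 1,3,5,7): XOR of data positions = 0⊕0⊕0 = 0
p2 (pos 2,3,6,7): XOR of data positions = 0⊕1⊕0 = 1
p4 (pos 4,5,6,7): XOR of data positions = 0⊕1⊕0 = 1
Codeword: 0101010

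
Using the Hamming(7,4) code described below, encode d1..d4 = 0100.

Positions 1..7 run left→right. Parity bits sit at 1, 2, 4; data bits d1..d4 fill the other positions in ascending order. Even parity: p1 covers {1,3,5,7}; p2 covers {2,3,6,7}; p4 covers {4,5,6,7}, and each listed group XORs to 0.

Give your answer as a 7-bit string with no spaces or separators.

Place data at non-parity positions: p1 p2 0 p4 1 0 0
p1 (pos 1,3,5,7): XOR of data positions = 0⊕1⊕0 = 1
p2 (pos 2,3,6,7): XOR of data positions = 0⊕0⊕0 = 0
p4 (pos 4,5,6,7): XOR of data positions = 1⊕0⊕0 = 1
Codeword: 1001100

1001100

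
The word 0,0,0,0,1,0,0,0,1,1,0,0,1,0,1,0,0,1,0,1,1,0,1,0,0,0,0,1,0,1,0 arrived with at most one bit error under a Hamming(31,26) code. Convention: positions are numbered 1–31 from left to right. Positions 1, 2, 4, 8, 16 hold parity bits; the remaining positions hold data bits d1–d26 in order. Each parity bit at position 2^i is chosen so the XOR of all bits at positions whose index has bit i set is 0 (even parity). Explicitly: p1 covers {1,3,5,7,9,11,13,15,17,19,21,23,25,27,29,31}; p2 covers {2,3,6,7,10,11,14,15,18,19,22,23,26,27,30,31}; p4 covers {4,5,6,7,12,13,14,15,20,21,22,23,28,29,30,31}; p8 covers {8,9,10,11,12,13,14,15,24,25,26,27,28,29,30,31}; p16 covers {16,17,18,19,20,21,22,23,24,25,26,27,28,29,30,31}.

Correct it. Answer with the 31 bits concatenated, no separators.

s1 (pos 1,3,5,7,9,11,13,15,17,19,21,23,25,27,29,31): 0⊕0⊕1⊕0⊕1⊕0⊕1⊕1⊕0⊕0⊕1⊕1⊕0⊕0⊕0⊕0 = 0
s2 (pos 2,3,6,7,10,11,14,15,18,19,22,23,26,27,30,31): 0⊕0⊕0⊕0⊕1⊕0⊕0⊕1⊕1⊕0⊕0⊕1⊕0⊕0⊕1⊕0 = 1
s4 (pos 4,5,6,7,12,13,14,15,20,21,22,23,28,29,30,31): 0⊕1⊕0⊕0⊕0⊕1⊕0⊕1⊕1⊕1⊕0⊕1⊕1⊕0⊕1⊕0 = 0
s8 (pos 8,9,10,11,12,13,14,15,24,25,26,27,28,29,30,31): 0⊕1⊕1⊕0⊕0⊕1⊕0⊕1⊕0⊕0⊕0⊕0⊕1⊕0⊕1⊕0 = 0
s16 (pos 16,17,18,19,20,21,22,23,24,25,26,27,28,29,30,31): 0⊕0⊕1⊕0⊕1⊕1⊕0⊕1⊕0⊕0⊕0⊕0⊕1⊕0⊕1⊕0 = 0
Syndrome s16…s1 = 00010 → error at position 2.
Flip position 2: 0000100011001010010110100001010 → 0100100011001010010110100001010

0100100011001010010110100001010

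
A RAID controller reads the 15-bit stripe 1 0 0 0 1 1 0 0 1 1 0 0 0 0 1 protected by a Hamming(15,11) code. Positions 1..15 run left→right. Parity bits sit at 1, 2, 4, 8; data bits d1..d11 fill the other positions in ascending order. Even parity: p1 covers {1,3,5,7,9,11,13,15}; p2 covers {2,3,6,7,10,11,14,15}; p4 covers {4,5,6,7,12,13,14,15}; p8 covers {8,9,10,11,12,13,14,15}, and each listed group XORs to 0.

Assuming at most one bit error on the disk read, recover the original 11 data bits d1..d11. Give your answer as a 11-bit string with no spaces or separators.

01101100011

s1 (pos 1,3,5,7,9,11,13,15): 1⊕0⊕1⊕0⊕1⊕0⊕0⊕1 = 0
s2 (pos 2,3,6,7,10,11,14,15): 0⊕0⊕1⊕0⊕1⊕0⊕0⊕1 = 1
s4 (pos 4,5,6,7,12,13,14,15): 0⊕1⊕1⊕0⊕0⊕0⊕0⊕1 = 1
s8 (pos 8,9,10,11,12,13,14,15): 0⊕1⊕1⊕0⊕0⊕0⊕0⊕1 = 1
Syndrome s8…s1 = 1110 → error at position 14.
Flip position 14: 100011001100001 → 100011001100011
Read data bits from positions 3,5,6,7,9,10,11,12,13,14,15: 01101100011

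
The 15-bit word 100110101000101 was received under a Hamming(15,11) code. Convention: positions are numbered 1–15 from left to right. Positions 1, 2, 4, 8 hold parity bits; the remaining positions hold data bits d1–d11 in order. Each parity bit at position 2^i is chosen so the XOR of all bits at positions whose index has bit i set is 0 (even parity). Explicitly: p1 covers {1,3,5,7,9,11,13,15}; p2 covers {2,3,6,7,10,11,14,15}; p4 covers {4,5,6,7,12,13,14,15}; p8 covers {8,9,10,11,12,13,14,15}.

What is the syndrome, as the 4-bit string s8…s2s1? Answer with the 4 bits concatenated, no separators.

s1 (pos 1,3,5,7,9,11,13,15): 1⊕0⊕1⊕1⊕1⊕0⊕1⊕1 = 0
s2 (pos 2,3,6,7,10,11,14,15): 0⊕0⊕0⊕1⊕0⊕0⊕0⊕1 = 0
s4 (pos 4,5,6,7,12,13,14,15): 1⊕1⊕0⊕1⊕0⊕1⊕0⊕1 = 1
s8 (pos 8,9,10,11,12,13,14,15): 0⊕1⊕0⊕0⊕0⊕1⊕0⊕1 = 1
Syndrome s8…s1 = 1100 → error at position 12.

1100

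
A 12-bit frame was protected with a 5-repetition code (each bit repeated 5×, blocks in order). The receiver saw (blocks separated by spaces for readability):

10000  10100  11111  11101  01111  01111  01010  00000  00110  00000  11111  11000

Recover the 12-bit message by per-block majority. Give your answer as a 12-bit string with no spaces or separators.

001111000010

Block 1 (10000): 1 one → 0
Block 2 (10100): 2 ones → 0
Block 3 (11111): 5 ones → 1
Block 4 (11101): 4 ones → 1
Block 5 (01111): 4 ones → 1
Block 6 (01111): 4 ones → 1
Block 7 (01010): 2 ones → 0
Block 8 (00000): 0 ones → 0
Block 9 (00110): 2 ones → 0
Block 10 (00000): 0 ones → 0
Block 11 (11111): 5 ones → 1
Block 12 (11000): 2 ones → 0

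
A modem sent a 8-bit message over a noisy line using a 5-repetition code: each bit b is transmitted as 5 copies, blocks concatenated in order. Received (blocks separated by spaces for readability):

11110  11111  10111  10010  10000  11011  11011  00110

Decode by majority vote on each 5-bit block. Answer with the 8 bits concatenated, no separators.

11100110

Block 1 (11110): 4 ones → 1
Block 2 (11111): 5 ones → 1
Block 3 (10111): 4 ones → 1
Block 4 (10010): 2 ones → 0
Block 5 (10000): 1 one → 0
Block 6 (11011): 4 ones → 1
Block 7 (11011): 4 ones → 1
Block 8 (00110): 2 ones → 0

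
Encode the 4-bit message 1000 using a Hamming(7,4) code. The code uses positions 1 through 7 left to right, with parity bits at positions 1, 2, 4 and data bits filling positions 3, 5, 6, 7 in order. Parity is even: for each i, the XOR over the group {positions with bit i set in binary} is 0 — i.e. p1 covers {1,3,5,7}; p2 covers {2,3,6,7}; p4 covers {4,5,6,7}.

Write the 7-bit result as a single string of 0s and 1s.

1110000

Place data at non-parity positions: p1 p2 1 p4 0 0 0
p1 (pos 1,3,5,7): XOR of data positions = 1⊕0⊕0 = 1
p2 (pos 2,3,6,7): XOR of data positions = 1⊕0⊕0 = 1
p4 (pos 4,5,6,7): XOR of data positions = 0⊕0⊕0 = 0
Codeword: 1110000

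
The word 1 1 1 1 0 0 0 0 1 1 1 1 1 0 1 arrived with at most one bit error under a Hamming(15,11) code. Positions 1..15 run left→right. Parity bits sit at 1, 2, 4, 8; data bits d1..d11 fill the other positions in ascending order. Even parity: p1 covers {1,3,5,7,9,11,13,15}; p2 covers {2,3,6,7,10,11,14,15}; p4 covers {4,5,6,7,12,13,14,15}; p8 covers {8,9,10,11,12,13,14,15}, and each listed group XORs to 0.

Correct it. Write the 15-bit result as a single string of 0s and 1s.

s1 (pos 1,3,5,7,9,11,13,15): 1⊕1⊕0⊕0⊕1⊕1⊕1⊕1 = 0
s2 (pos 2,3,6,7,10,11,14,15): 1⊕1⊕0⊕0⊕1⊕1⊕0⊕1 = 1
s4 (pos 4,5,6,7,12,13,14,15): 1⊕0⊕0⊕0⊕1⊕1⊕0⊕1 = 0
s8 (pos 8,9,10,11,12,13,14,15): 0⊕1⊕1⊕1⊕1⊕1⊕0⊕1 = 0
Syndrome s8…s1 = 0010 → error at position 2.
Flip position 2: 111100001111101 → 101100001111101

101100001111101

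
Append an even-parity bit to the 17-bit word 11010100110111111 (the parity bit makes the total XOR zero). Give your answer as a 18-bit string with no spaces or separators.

XOR of the 17 data bits: 1⊕1⊕0⊕1⊕0⊕1⊕0⊕0⊕1⊕1⊕0⊕1⊕1⊕1⊕1⊕1⊕1 = 0
Parity bit = 0 (so all 18 bits XOR to 0).

110101001101111110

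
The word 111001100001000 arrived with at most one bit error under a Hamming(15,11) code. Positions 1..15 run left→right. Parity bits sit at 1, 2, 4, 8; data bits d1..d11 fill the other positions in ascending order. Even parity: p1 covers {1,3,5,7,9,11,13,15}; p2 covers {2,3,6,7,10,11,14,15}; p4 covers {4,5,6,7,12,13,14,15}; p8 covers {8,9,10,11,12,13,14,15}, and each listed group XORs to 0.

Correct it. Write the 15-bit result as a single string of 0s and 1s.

111001100001100

s1 (pos 1,3,5,7,9,11,13,15): 1⊕1⊕0⊕1⊕0⊕0⊕0⊕0 = 1
s2 (pos 2,3,6,7,10,11,14,15): 1⊕1⊕1⊕1⊕0⊕0⊕0⊕0 = 0
s4 (pos 4,5,6,7,12,13,14,15): 0⊕0⊕1⊕1⊕1⊕0⊕0⊕0 = 1
s8 (pos 8,9,10,11,12,13,14,15): 0⊕0⊕0⊕0⊕1⊕0⊕0⊕0 = 1
Syndrome s8…s1 = 1101 → error at position 13.
Flip position 13: 111001100001000 → 111001100001100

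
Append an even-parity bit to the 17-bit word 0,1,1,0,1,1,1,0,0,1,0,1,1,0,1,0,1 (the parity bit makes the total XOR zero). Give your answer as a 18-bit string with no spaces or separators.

011011100101101010

XOR of the 17 data bits: 0⊕1⊕1⊕0⊕1⊕1⊕1⊕0⊕0⊕1⊕0⊕1⊕1⊕0⊕1⊕0⊕1 = 0
Parity bit = 0 (so all 18 bits XOR to 0).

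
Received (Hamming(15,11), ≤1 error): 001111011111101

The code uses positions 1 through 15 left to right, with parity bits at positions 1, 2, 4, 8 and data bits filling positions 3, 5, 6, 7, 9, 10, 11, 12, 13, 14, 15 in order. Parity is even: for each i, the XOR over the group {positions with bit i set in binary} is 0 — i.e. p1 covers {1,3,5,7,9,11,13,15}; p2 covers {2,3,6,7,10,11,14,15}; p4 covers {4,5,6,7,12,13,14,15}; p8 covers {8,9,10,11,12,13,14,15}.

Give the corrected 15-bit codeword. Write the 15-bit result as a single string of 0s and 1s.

s1 (pos 1,3,5,7,9,11,13,15): 0⊕1⊕1⊕0⊕1⊕1⊕1⊕1 = 0
s2 (pos 2,3,6,7,10,11,14,15): 0⊕1⊕1⊕0⊕1⊕1⊕0⊕1 = 1
s4 (pos 4,5,6,7,12,13,14,15): 1⊕1⊕1⊕0⊕1⊕1⊕0⊕1 = 0
s8 (pos 8,9,10,11,12,13,14,15): 1⊕1⊕1⊕1⊕1⊕1⊕0⊕1 = 1
Syndrome s8…s1 = 1010 → error at position 10.
Flip position 10: 001111011111101 → 001111011011101

001111011011101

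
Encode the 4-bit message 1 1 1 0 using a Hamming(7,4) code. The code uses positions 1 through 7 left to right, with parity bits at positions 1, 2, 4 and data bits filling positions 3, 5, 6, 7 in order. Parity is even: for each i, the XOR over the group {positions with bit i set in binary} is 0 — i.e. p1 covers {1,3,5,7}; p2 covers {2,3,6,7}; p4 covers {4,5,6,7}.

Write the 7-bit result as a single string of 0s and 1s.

Place data at non-parity positions: p1 p2 1 p4 1 1 0
p1 (pos 1,3,5,7): XOR of data positions = 1⊕1⊕0 = 0
p2 (pos 2,3,6,7): XOR of data positions = 1⊕1⊕0 = 0
p4 (pos 4,5,6,7): XOR of data positions = 1⊕1⊕0 = 0
Codeword: 0010110

0010110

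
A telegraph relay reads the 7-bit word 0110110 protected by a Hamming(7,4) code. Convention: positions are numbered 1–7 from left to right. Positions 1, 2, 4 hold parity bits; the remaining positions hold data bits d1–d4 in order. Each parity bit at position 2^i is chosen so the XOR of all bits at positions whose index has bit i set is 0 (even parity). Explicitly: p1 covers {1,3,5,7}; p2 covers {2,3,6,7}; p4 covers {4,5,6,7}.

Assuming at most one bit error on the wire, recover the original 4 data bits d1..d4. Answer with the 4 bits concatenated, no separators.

s1 (pos 1,3,5,7): 0⊕1⊕1⊕0 = 0
s2 (pos 2,3,6,7): 1⊕1⊕1⊕0 = 1
s4 (pos 4,5,6,7): 0⊕1⊕1⊕0 = 0
Syndrome s4…s1 = 010 → error at position 2.
Flip position 2: 0110110 → 0010110
Read data bits from positions 3,5,6,7: 1110

1110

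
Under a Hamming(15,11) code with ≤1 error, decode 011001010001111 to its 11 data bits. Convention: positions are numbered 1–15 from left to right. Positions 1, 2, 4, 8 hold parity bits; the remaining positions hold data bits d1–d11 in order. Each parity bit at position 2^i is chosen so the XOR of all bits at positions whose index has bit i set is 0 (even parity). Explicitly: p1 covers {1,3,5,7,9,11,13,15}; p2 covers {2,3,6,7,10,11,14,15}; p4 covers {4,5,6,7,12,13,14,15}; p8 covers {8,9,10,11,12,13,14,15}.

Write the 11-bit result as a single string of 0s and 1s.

10100001110

s1 (pos 1,3,5,7,9,11,13,15): 0⊕1⊕0⊕0⊕0⊕0⊕1⊕1 = 1
s2 (pos 2,3,6,7,10,11,14,15): 1⊕1⊕1⊕0⊕0⊕0⊕1⊕1 = 1
s4 (pos 4,5,6,7,12,13,14,15): 0⊕0⊕1⊕0⊕1⊕1⊕1⊕1 = 1
s8 (pos 8,9,10,11,12,13,14,15): 1⊕0⊕0⊕0⊕1⊕1⊕1⊕1 = 1
Syndrome s8…s1 = 1111 → error at position 15.
Flip position 15: 011001010001111 → 011001010001110
Read data bits from positions 3,5,6,7,9,10,11,12,13,14,15: 10100001110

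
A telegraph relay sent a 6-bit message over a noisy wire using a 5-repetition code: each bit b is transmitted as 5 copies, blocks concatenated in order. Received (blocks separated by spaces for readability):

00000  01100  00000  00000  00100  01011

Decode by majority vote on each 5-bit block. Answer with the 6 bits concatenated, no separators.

000001

Block 1 (00000): 0 ones → 0
Block 2 (01100): 2 ones → 0
Block 3 (00000): 0 ones → 0
Block 4 (00000): 0 ones → 0
Block 5 (00100): 1 one → 0
Block 6 (01011): 3 ones → 1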